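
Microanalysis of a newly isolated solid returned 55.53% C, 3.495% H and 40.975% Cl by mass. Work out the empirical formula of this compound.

Assume 100 g: 55.53 g C, 3.495 g H, 40.975 g Cl.
n(C) = 55.53/12.01 = 4.624, n(H) = 3.495/1.008 = 3.467, n(Cl) = 40.975/35.45 = 1.156
Smallest is Cl at 1.156 mol; normalising gives C 4.000, H 3.000, Cl 1.000
Ratio ≈ 4:3:1, so the empirical formula is C4H3Cl

C4H3Cl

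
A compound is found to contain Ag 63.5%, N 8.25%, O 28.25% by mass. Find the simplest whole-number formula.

AgNO3

Assume 100 g: 63.5 g Ag, 8.25 g N, 28.25 g O.
Ag: 63.5 g ÷ 107.87 g/mol = 0.5887 mol
N: 8.25 g ÷ 14.01 g/mol = 0.5889 mol
O: 28.25 g ÷ 16.00 g/mol = 1.766 mol
Smallest is Ag at 0.5887 mol; normalising gives Ag 1.000, N 1.000, O 2.999
→ AgNO3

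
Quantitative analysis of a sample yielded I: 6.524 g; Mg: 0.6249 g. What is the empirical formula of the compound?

I: 6.524 g ÷ 126.90 g/mol = 0.05141 mol
Mg: 0.6249 g ÷ 24.31 g/mol = 0.02571 mol
Smallest is Mg at 0.02571 mol; normalising gives I 2.000, Mg 1.000
Ratio ≈ 2:1, so the empirical formula is I2Mg

I2Mg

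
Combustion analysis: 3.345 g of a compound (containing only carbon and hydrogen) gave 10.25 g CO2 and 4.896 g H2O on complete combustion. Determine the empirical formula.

C3H7

mol C = 10.25 / 44.01 = 0.2329; mass C = 0.2329 × 12.01 = 2.797 g
mol H = 2 × (4.896 / 18.02) = 0.5434; mass H = 0.5434 × 1.008 = 0.5477 g
Ratios (÷ 0.2329): C 1.000, H 2.333
Scaling by 3: C 3.00, H 7.00 → C3H7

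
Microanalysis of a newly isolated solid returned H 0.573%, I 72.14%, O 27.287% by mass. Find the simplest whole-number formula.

HIO3

Assume 100 g: 0.573 g H, 72.14 g I, 27.287 g O.
H: 0.573 g ÷ 1.008 g/mol = 0.5685 mol
I: 72.14 g ÷ 126.90 g/mol = 0.5685 mol
O: 27.287 g ÷ 16.00 g/mol = 1.705 mol
Ratios (÷ 0.5685): H 1.000, I 1.000, O 3.000
≈ 1:1:3 → HIO3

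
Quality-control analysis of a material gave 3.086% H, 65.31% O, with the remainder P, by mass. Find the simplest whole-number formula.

Assume 100 g: 3.086 g H, 65.31 g O, 31.604 g P.
Moles — H: 3.086 / 1.008 = 3.062 mol; O: 65.31 / 16.00 = 4.082 mol; P: 31.604 / 30.97 = 1.02 mol
Ratios (÷ 1.02): H 3.000, O 4.000, P 1.000
Ratio ≈ 3:4:1, so the empirical formula is H3O4P

H3O4P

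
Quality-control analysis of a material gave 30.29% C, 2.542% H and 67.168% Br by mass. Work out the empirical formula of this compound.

C3H3Br

Assume 100 g: 30.29 g C, 2.542 g H, 67.168 g Br.
Moles — C: 30.29 / 12.01 = 2.522 mol; H: 2.542 / 1.008 = 2.522 mol; Br: 67.168 / 79.90 = 0.8407 mol
Divide by the smallest (0.8407 mol Br): C 3.000, H 3.000, Br 1.000
≈ 3:3:1 → C3H3Br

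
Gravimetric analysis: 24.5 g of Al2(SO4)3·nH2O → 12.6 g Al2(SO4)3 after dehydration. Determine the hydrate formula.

Al2(SO4)3·18H2O

Mass of water lost = 24.5 − 12.6 = 11.9 g → 11.9 / 18.02 = 0.6604 mol H2O
Molar mass of Al2(SO4)3 = 342.17 g/mol → mol Al2(SO4)3 = 12.6 / 342.17 = 0.03682
n = 0.6604 / 0.03682 = 17.93 ≈ 18 → Al2(SO4)3·18H2O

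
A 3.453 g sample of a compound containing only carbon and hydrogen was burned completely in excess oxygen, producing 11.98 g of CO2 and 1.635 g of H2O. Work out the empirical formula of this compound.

mol C = 11.98 / 44.01 = 0.2722; mass C = 0.2722 × 12.01 = 3.269 g
mol H = 2 × (1.635 / 18.02) = 0.1815; mass H = 0.1815 × 1.008 = 0.1829 g
Smallest is H at 0.1815 mol; normalising gives C 1.500, H 1.000
Scaling by 2: C 3.00, H 2.00 → C3H2

C3H2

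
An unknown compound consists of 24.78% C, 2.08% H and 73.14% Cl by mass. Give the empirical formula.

CHCl

Assume 100 g: 24.78 g C, 2.08 g H, 73.14 g Cl.
C: 24.78 g ÷ 12.01 g/mol = 2.063 mol
H: 2.08 g ÷ 1.008 g/mol = 2.063 mol
Cl: 73.14 g ÷ 35.45 g/mol = 2.063 mol
Ratios (÷ 2.063): C 1.000, H 1.000, Cl 1.000
→ CHCl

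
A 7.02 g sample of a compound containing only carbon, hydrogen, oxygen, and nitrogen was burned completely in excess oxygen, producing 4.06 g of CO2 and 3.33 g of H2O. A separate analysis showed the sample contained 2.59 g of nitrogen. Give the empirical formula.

mol C = 4.06 / 44.01 = 0.09225; mass C = 0.09225 × 12.01 = 1.108 g
mol H = 2 × (3.33 / 18.02) = 0.3696; mass H = 0.3696 × 1.008 = 0.3725 g
mol N = 2.59 / 14.01 = 0.1849
mass O = 7.02 − (4.070) = 2.950 g → mol O = 0.1843
Divide by the smallest (0.09225 mol C): C 1.000, H 4.006, N 2.004, O 1.998
→ CH4N2O2

CH4N2O2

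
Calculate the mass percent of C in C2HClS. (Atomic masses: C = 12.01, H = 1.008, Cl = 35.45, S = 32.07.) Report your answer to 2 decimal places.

25.95%

Molar mass = 2(12.01) + 1(1.008) + 1(35.45) + 1(32.07) = 92.548 g/mol
Mass of C per mole = 2 × 12.01 = 24.020 g
% C = 24.020 / 92.548 × 100 = 25.95%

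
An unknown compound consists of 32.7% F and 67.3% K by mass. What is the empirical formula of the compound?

Assume 100 g: 32.7 g F, 67.3 g K.
Moles — F: 32.7 / 19.00 = 1.721 mol; K: 67.3 / 39.10 = 1.721 mol
Ratios (÷ 1.721): F 1.000, K 1.000
≈ 1:1 → FK

FK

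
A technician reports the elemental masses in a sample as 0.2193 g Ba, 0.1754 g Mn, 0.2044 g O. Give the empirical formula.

Ba: 0.2193 g ÷ 137.33 g/mol = 0.001597 mol
Mn: 0.1754 g ÷ 54.94 g/mol = 0.003193 mol
O: 0.2044 g ÷ 16.00 g/mol = 0.01277 mol
Ratios (÷ 0.001597): Ba 1.000, Mn 1.999, O 8.000
→ BaMn2O8

BaMn2O8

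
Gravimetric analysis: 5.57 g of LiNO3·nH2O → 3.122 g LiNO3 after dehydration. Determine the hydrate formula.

Mass of water lost = 5.57 − 3.122 = 2.448 g → 2.448 / 18.02 = 0.1358 mol H2O
Molar mass of LiNO3 = 68.95 g/mol → mol LiNO3 = 3.122 / 68.95 = 0.04528
n = 0.1358 / 0.04528 = 3.00 ≈ 3 → LiNO3·3H2O

LiNO3·3H2O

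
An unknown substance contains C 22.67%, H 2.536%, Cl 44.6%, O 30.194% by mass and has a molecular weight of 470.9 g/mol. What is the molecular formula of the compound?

C9H12Cl6O9

Assume 100 g: 22.67 g C, 2.536 g H, 44.6 g Cl, 30.194 g O.
Moles — C: 22.67 / 12.01 = 1.888 mol; H: 2.536 / 1.008 = 2.516 mol; Cl: 44.6 / 35.45 = 1.258 mol; O: 30.194 / 16.00 = 1.887 mol
Smallest is Cl at 1.258 mol; normalising gives C 1.500, H 2.000, Cl 1.000, O 1.500
Scaling by 2: C 3.00, H 4.00, Cl 2.00, O 3.00 → C3H4Cl2O3
Empirical-formula mass = 158.96 g/mol
n = 470.9 / 158.96 = 2.96 ≈ 3
Molecular formula = (C3H4Cl2O3)×3 = C9H12Cl6O9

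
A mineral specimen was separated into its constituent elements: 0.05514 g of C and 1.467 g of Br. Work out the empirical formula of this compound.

n(C) = 0.05514/12.01 = 0.004591, n(Br) = 1.467/79.90 = 0.01836
Ratios (÷ 0.004591): C 1.000, Br 3.999
≈ 1:4 → CBr4

CBr4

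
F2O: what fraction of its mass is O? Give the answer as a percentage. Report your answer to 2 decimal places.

Molar mass = 2(19.00) + 1(16.00) = 54.000 g/mol
Mass of O per mole = 1 × 16.00 = 16.000 g
% O = 16.000 / 54.000 × 100 = 29.63%

29.63%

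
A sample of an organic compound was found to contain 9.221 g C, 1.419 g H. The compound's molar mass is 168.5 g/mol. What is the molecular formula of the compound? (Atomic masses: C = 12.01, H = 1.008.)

C12H22

n(C) = 9.221/12.01 = 0.7678, n(H) = 1.419/1.008 = 1.408
Smallest is C at 0.7678 mol; normalising gives C 1.000, H 1.834
Multiply by 6: C 6.00, H 11.00 → C6H11
Empirical-formula mass = 83.15 g/mol
n = 168.5 / 83.15 = 2.03 ≈ 2
Molecular formula = (C6H11)×2 = C12H22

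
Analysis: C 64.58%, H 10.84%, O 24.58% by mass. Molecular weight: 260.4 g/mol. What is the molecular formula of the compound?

Assume 100 g: 64.58 g C, 10.84 g H, 24.58 g O.
n(C) = 64.58/12.01 = 5.377, n(H) = 10.84/1.008 = 10.75, n(O) = 24.58/16.00 = 1.536
Smallest is O at 1.536 mol; normalising gives C 3.500, H 7.000, O 1.000
Scaling by 2: C 7.00, H 14.00, O 2.00 → C7H14O2
Empirical-formula mass = 130.18 g/mol
n = 260.4 / 130.18 = 2.00 ≈ 2
Molecular formula = (C7H14O2)×2 = C14H28O4

C14H28O4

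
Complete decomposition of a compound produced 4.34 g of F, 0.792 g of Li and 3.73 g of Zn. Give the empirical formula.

Moles — F: 4.34 / 19.00 = 0.2284 mol; Li: 0.792 / 6.94 = 0.1141 mol; Zn: 3.73 / 65.38 = 0.05705 mol
Ratios (÷ 0.05705): F 4.004, Li 2.000, Zn 1.000
≈ 4:2:1 → F4Li2Zn

F4Li2Zn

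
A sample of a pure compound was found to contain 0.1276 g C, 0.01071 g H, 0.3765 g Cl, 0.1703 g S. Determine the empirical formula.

C2H2Cl2S

n(C) = 0.1276/12.01 = 0.01062, n(H) = 0.01071/1.008 = 0.01063, n(Cl) = 0.3765/35.45 = 0.01062, n(S) = 0.1703/32.07 = 0.00531
Divide by the smallest (0.00531 mol S): C 2.001, H 2.001, Cl 2.000, S 1.000
→ C2H2Cl2S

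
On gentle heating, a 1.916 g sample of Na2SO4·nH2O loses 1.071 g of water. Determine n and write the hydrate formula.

Na2SO4·10H2O

Mass of anhydrous Na2SO4 = 1.916 − 1.071 = 0.845 g
mol H2O = 1.071 / 18.02 = 0.05943
Molar mass of Na2SO4 = 142.05 g/mol → mol Na2SO4 = 0.845 / 142.05 = 0.005949
n = 0.05943 / 0.005949 = 9.99 ≈ 10 → Na2SO4·10H2O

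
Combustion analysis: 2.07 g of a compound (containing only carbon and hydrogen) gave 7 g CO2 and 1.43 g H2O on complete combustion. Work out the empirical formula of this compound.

mol C = 7 / 44.01 = 0.1591; mass C = 0.1591 × 12.01 = 1.910 g
mol H = 2 × (1.43 / 18.02) = 0.1587; mass H = 0.1587 × 1.008 = 0.1600 g
Ratios (÷ 0.1587): C 1.002, H 1.000
Ratio ≈ 1:1, so the empirical formula is CH

CH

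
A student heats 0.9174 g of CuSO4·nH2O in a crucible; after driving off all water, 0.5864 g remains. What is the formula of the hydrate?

CuSO4·5H2O

Mass of water lost = 0.9174 − 0.5864 = 0.331 g → 0.331 / 18.02 = 0.01837 mol H2O
Molar mass of CuSO4 = 159.62 g/mol → mol CuSO4 = 0.5864 / 159.62 = 0.003674
n = 0.01837 / 0.003674 = 5.00 ≈ 5 → CuSO4·5H2O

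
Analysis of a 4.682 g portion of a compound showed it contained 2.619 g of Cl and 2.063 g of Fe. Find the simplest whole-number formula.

Cl: 2.619 g ÷ 35.45 g/mol = 0.07388 mol
Fe: 2.063 g ÷ 55.85 g/mol = 0.03694 mol
Smallest is Fe at 0.03694 mol; normalising gives Cl 2.000, Fe 1.000
≈ 2:1 → Cl2Fe

Cl2Fe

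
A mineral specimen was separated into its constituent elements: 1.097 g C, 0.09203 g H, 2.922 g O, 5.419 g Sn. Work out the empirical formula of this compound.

C2H2O4Sn

C: 1.097 g ÷ 12.01 g/mol = 0.09134 mol
H: 0.09203 g ÷ 1.008 g/mol = 0.0913 mol
O: 2.922 g ÷ 16.00 g/mol = 0.1826 mol
Sn: 5.419 g ÷ 118.71 g/mol = 0.04565 mol
Divide by the smallest (0.04565 mol Sn): C 2.001, H 2.000, O 4.001, Sn 1.000
Ratio ≈ 2:2:4:1, so the empirical formula is C2H2O4Sn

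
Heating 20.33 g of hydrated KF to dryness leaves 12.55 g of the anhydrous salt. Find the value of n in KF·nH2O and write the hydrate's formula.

KF·2H2O

Mass of water lost = 20.33 − 12.55 = 7.78 g → 7.78 / 18.02 = 0.4317 mol H2O
Molar mass of KF = 58.10 g/mol → mol KF = 12.55 / 58.10 = 0.216
n = 0.4317 / 0.216 = 2.00 ≈ 2 → KF·2H2O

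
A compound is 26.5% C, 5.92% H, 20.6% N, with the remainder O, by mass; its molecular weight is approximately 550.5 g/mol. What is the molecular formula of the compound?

C12H32N8O16

Assume 100 g: 26.5 g C, 5.92 g H, 20.6 g N, 46.98 g O.
n(C) = 26.5/12.01 = 2.206, n(H) = 5.92/1.008 = 5.873, n(N) = 20.6/14.01 = 1.47, n(O) = 46.98/16.00 = 2.936
Smallest is N at 1.47 mol; normalising gives C 1.501, H 3.994, N 1.000, O 1.997
×2: C 3.00, H 7.99, N 2.00, O 3.99 → C3H8N2O4
Empirical-formula mass = 136.11 g/mol
n = 550.5 / 136.11 = 4.04 ≈ 4
Molecular formula = (C3H8N2O4)×4 = C12H32N8O16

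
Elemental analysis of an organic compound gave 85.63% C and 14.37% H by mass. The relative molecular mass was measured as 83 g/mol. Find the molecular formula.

C6H12

Assume 100 g: 85.63 g C, 14.37 g H.
C: 85.63 g ÷ 12.01 g/mol = 7.13 mol
H: 14.37 g ÷ 1.008 g/mol = 14.26 mol
Smallest is C at 7.13 mol; normalising gives C 1.000, H 1.999
≈ 1:2 → CH2
Empirical-formula mass = 14.03 g/mol
n = 83 / 14.03 = 5.92 ≈ 6
Molecular formula = (CH2)×6 = C6H12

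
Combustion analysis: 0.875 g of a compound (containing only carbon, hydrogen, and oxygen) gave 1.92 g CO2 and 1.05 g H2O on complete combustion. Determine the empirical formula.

mol C = 1.92 / 44.01 = 0.04363; mass C = 0.04363 × 12.01 = 0.5240 g
mol H = 2 × (1.05 / 18.02) = 0.1165; mass H = 0.1165 × 1.008 = 0.1175 g
mass O = 0.875 − (0.6414) = 0.2336 g → mol O = 0.01460
Ratios (÷ 0.0146): C 2.988, H 7.983, O 1.000
Ratio ≈ 3:8:1, so the empirical formula is C3H8O

C3H8O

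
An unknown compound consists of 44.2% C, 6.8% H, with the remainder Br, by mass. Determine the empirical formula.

C6H11Br

Assume 100 g: 44.2 g C, 6.8 g H, 49 g Br.
Moles — C: 44.2 / 12.01 = 3.68 mol; H: 6.8 / 1.008 = 6.746 mol; Br: 49 / 79.90 = 0.6133 mol
Ratios (÷ 0.6133): C 6.001, H 11.000, Br 1.000
Ratio ≈ 6:11:1, so the empirical formula is C6H11Br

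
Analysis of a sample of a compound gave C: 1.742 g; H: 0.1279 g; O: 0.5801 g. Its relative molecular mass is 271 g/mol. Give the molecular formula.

C: 1.742 g ÷ 12.01 g/mol = 0.145 mol
H: 0.1279 g ÷ 1.008 g/mol = 0.1269 mol
O: 0.5801 g ÷ 16.00 g/mol = 0.03626 mol
Ratios (÷ 0.03626): C 4.001, H 3.500, O 1.000
Multiply by 2: C 8.00, H 7.00, O 2.00 → C8H7O2
Empirical-formula mass = 135.14 g/mol
n = 271 / 135.14 = 2.01 ≈ 2
Molecular formula = (C8H7O2)×2 = C16H14O4

C16H14O4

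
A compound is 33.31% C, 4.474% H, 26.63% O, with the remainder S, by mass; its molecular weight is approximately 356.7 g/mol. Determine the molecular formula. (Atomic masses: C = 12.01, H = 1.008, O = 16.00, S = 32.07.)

Assume 100 g: 33.31 g C, 4.474 g H, 26.63 g O, 35.586 g S.
n(C) = 33.31/12.01 = 2.774, n(H) = 4.474/1.008 = 4.438, n(O) = 26.63/16.00 = 1.664, n(S) = 35.586/32.07 = 1.11
Divide by the smallest (1.11 mol S): C 2.499, H 4.000, O 1.500, S 1.000
×2: C 5.00, H 8.00, O 3.00, S 2.00 → C5H8O3S2
Empirical-formula mass = 180.25 g/mol
n = 356.7 / 180.25 = 1.98 ≈ 2
Molecular formula = (C5H8O3S2)×2 = C10H16O6S4

C10H16O6S4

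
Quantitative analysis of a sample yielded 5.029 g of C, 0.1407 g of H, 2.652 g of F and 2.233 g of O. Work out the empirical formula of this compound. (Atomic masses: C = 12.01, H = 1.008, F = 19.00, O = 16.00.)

C3HFO

n(C) = 5.029/12.01 = 0.4187, n(H) = 0.1407/1.008 = 0.1396, n(F) = 2.652/19.00 = 0.1396, n(O) = 2.233/16.00 = 0.1396
Smallest is O at 0.1396 mol; normalising gives C 3.000, H 1.000, F 1.000, O 1.000
Ratio ≈ 3:1:1:1, so the empirical formula is C3HFO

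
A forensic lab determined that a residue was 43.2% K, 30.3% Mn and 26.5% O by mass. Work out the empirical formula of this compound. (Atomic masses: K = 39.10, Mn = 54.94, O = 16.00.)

K2MnO3

Assume 100 g: 43.2 g K, 30.3 g Mn, 26.5 g O.
n(K) = 43.2/39.10 = 1.105, n(Mn) = 30.3/54.94 = 0.5515, n(O) = 26.5/16.00 = 1.656
Divide by the smallest (0.5515 mol Mn): K 2.003, Mn 1.000, O 3.003
Ratio ≈ 2:1:3, so the empirical formula is K2MnO3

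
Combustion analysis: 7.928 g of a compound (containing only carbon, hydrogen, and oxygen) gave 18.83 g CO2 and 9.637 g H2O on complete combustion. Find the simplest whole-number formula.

mol C = 18.83 / 44.01 = 0.4279; mass C = 0.4279 × 12.01 = 5.139 g
mol H = 2 × (9.637 / 18.02) = 1.070; mass H = 1.070 × 1.008 = 1.078 g
mass O = 7.928 − (6.217) = 1.711 g → mol O = 0.1070
Divide by the smallest (0.107 mol O): C 4.000, H 10.000, O 1.000
≈ 4:10:1 → C4H10O

C4H10O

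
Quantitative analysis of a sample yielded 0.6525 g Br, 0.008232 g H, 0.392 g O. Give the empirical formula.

BrHO3

n(Br) = 0.6525/79.90 = 0.008166, n(H) = 0.008232/1.008 = 0.008167, n(O) = 0.392/16.00 = 0.0245
Smallest is Br at 0.008166 mol; normalising gives Br 1.000, H 1.000, O 3.000
→ BrHO3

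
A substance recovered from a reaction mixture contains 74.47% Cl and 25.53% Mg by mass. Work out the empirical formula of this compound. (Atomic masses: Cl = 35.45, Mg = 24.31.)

Assume 100 g: 74.47 g Cl, 25.53 g Mg.
Cl: 74.47 g ÷ 35.45 g/mol = 2.101 mol
Mg: 25.53 g ÷ 24.31 g/mol = 1.05 mol
Divide by the smallest (1.05 mol Mg): Cl 2.000, Mg 1.000
≈ 2:1 → Cl2Mg

Cl2Mg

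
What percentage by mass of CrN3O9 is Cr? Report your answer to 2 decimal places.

Molar mass = 1(52.00) + 3(14.01) + 9(16.00) = 238.030 g/mol
Mass of Cr per mole = 1 × 52.00 = 52.000 g
% Cr = 52.000 / 238.030 × 100 = 21.85%

21.85%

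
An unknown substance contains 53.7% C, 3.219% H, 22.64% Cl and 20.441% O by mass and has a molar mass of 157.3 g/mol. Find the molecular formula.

C7H5ClO2

Assume 100 g: 53.7 g C, 3.219 g H, 22.64 g Cl, 20.441 g O.
C: 53.7 g ÷ 12.01 g/mol = 4.471 mol
H: 3.219 g ÷ 1.008 g/mol = 3.193 mol
Cl: 22.64 g ÷ 35.45 g/mol = 0.6386 mol
O: 20.441 g ÷ 16.00 g/mol = 1.278 mol
Divide by the smallest (0.6386 mol Cl): C 7.001, H 5.000, Cl 1.000, O 2.000
Ratio ≈ 7:5:1:2, so the empirical formula is C7H5ClO2
Empirical-formula mass = 156.56 g/mol
n = 157.3 / 156.56 = 1.00 ≈ 1
Molecular formula = empirical formula = C7H5ClO2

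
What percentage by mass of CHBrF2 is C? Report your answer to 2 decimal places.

9.17%

Molar mass = 1(12.01) + 1(1.008) + 1(79.90) + 2(19.00) = 130.918 g/mol
Mass of C per mole = 1 × 12.01 = 12.010 g
% C = 12.010 / 130.918 × 100 = 9.17%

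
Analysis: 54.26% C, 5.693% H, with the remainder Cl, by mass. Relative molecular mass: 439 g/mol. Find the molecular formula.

Assume 100 g: 54.26 g C, 5.693 g H, 40.047 g Cl.
n(C) = 54.26/12.01 = 4.518, n(H) = 5.693/1.008 = 5.648, n(Cl) = 40.047/35.45 = 1.13
Smallest is Cl at 1.13 mol; normalising gives C 3.999, H 5.000, Cl 1.000
≈ 4:5:1 → C4H5Cl
Empirical-formula mass = 88.53 g/mol
n = 439 / 88.53 = 4.96 ≈ 5
Molecular formula = (C4H5Cl)×5 = C20H25Cl5

C20H25Cl5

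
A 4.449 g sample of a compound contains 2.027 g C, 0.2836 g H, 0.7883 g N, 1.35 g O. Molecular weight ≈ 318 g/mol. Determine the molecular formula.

C12H20N4O6

Moles — C: 2.027 / 12.01 = 0.1688 mol; H: 0.2836 / 1.008 = 0.2813 mol; N: 0.7883 / 14.01 = 0.05627 mol; O: 1.35 / 16.00 = 0.08438 mol
Divide by the smallest (0.05627 mol N): C 3.000, H 5.000, N 1.000, O 1.500
Multiply by 2: C 6.00, H 10.00, N 2.00, O 3.00 → C6H10N2O3
Empirical-formula mass = 158.16 g/mol
n = 318 / 158.16 = 2.01 ≈ 2
Molecular formula = (C6H10N2O3)×2 = C12H20N4O6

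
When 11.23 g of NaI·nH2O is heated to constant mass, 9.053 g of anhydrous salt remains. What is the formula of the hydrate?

NaI·2H2O

Mass of water lost = 11.23 − 9.053 = 2.177 g → 2.177 / 18.02 = 0.1208 mol H2O
Molar mass of NaI = 149.89 g/mol → mol NaI = 9.053 / 149.89 = 0.0604
n = 0.1208 / 0.0604 = 2.00 ≈ 2 → NaI·2H2O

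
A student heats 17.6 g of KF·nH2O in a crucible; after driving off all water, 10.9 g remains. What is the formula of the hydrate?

Mass of water lost = 17.6 − 10.9 = 6.7 g → 6.7 / 18.02 = 0.3718 mol H2O
Molar mass of KF = 58.10 g/mol → mol KF = 10.9 / 58.10 = 0.1876
n = 0.3718 / 0.1876 = 1.98 ≈ 2 → KF·2H2O

KF·2H2O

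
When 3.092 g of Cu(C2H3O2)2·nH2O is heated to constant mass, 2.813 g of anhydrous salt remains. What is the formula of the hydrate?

Cu(C2H3O2)2·H2O

Mass of water lost = 3.092 − 2.813 = 0.279 g → 0.279 / 18.02 = 0.01548 mol H2O
Molar mass of Cu(C2H3O2)2 = 181.64 g/mol → mol Cu(C2H3O2)2 = 2.813 / 181.64 = 0.01549
n = 0.01548 / 0.01549 = 1.00 ≈ 1 → Cu(C2H3O2)2·H2O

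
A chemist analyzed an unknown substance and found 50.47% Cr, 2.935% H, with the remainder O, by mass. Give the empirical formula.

Assume 100 g: 50.47 g Cr, 2.935 g H, 46.595 g O.
Moles — Cr: 50.47 / 52.00 = 0.9706 mol; H: 2.935 / 1.008 = 2.912 mol; O: 46.595 / 16.00 = 2.912 mol
Divide by the smallest (0.9706 mol Cr): Cr 1.000, H 3.000, O 3.000
Ratio ≈ 1:3:3, so the empirical formula is CrH3O3

CrH3O3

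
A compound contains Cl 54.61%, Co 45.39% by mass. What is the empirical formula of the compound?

Assume 100 g: 54.61 g Cl, 45.39 g Co.
Cl: 54.61 g ÷ 35.45 g/mol = 1.54 mol
Co: 45.39 g ÷ 58.93 g/mol = 0.7702 mol
Ratios (÷ 0.7702): Cl 2.000, Co 1.000
→ Cl2Co

Cl2Co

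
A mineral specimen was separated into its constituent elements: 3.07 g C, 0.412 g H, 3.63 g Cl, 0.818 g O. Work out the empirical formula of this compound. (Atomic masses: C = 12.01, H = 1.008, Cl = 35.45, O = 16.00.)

C5H8Cl2O

n(C) = 3.07/12.01 = 0.2556, n(H) = 0.412/1.008 = 0.4087, n(Cl) = 3.63/35.45 = 0.1024, n(O) = 0.818/16.00 = 0.05112
Smallest is O at 0.05112 mol; normalising gives C 5.000, H 7.995, Cl 2.003, O 1.000
≈ 5:8:2:1 → C5H8Cl2O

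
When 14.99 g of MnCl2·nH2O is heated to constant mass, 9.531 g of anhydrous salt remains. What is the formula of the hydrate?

Mass of water lost = 14.99 − 9.531 = 5.459 g → 5.459 / 18.02 = 0.3029 mol H2O
Molar mass of MnCl2 = 125.84 g/mol → mol MnCl2 = 9.531 / 125.84 = 0.07574
n = 0.3029 / 0.07574 = 4.00 ≈ 4 → MnCl2·4H2O

MnCl2·4H2O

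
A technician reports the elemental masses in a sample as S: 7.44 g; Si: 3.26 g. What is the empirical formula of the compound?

S: 7.44 g ÷ 32.07 g/mol = 0.232 mol
Si: 3.26 g ÷ 28.09 g/mol = 0.1161 mol
Smallest is Si at 0.1161 mol; normalising gives S 1.999, Si 1.000
→ S2Si

S2Si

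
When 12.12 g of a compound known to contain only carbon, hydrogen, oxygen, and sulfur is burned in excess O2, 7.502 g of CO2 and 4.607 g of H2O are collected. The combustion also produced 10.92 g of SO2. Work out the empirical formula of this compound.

mol C = 7.502 / 44.01 = 0.1705; mass C = 0.1705 × 12.01 = 2.047 g
mol H = 2 × (4.607 / 18.02) = 0.5113; mass H = 0.5113 × 1.008 = 0.5154 g
mol S = 10.92 / 64.07 = 0.1704; mass S = 5.466 g
mass O = 12.12 − (8.029) = 4.091 g → mol O = 0.2557
Smallest is S at 0.1704 mol; normalising gives C 1.000, H 3.000, O 1.500, S 1.000
×2: C 2.00, H 6.00, O 3.00, S 2.00 → C2H6O3S2

C2H6O3S2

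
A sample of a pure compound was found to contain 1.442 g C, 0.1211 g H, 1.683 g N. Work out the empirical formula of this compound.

n(C) = 1.442/12.01 = 0.1201, n(H) = 0.1211/1.008 = 0.1201, n(N) = 1.683/14.01 = 0.1201
Ratios (÷ 0.1201): C 1.000, H 1.001, N 1.001
≈ 1:1:1 → CHN

CHN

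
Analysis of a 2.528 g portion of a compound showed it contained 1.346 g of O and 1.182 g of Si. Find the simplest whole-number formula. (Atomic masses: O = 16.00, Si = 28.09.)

n(O) = 1.346/16.00 = 0.08413, n(Si) = 1.182/28.09 = 0.04208
Smallest is Si at 0.04208 mol; normalising gives O 1.999, Si 1.000
≈ 2:1 → O2Si

O2Si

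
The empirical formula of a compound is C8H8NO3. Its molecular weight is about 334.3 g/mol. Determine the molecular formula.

C16H16N2O6

Empirical-formula mass = 166.15 g/mol
n = 334.3 / 166.15 = 2.01 ≈ 2
Molecular formula = (C8H8NO3)2 = C16H16N2O6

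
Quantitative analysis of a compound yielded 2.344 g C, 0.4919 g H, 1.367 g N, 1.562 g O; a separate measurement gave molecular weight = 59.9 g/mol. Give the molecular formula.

n(C) = 2.344/12.01 = 0.1952, n(H) = 0.4919/1.008 = 0.488, n(N) = 1.367/14.01 = 0.09757, n(O) = 1.562/16.00 = 0.09763
Smallest is N at 0.09757 mol; normalising gives C 2.000, H 5.001, N 1.000, O 1.001
≈ 2:5:1:1 → C2H5NO
Empirical-formula mass = 59.07 g/mol
n = 59.9 / 59.07 = 1.01 ≈ 1
Molecular formula = empirical formula = C2H5NO

C2H5NO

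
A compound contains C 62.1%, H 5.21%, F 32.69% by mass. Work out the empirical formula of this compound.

C3H3F

Assume 100 g: 62.1 g C, 5.21 g H, 32.69 g F.
C: 62.1 g ÷ 12.01 g/mol = 5.171 mol
H: 5.21 g ÷ 1.008 g/mol = 5.169 mol
F: 32.69 g ÷ 19.00 g/mol = 1.721 mol
Smallest is F at 1.721 mol; normalising gives C 3.005, H 3.004, F 1.000
→ C3H3F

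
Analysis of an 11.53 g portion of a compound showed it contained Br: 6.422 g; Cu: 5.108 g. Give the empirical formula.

n(Br) = 6.422/79.90 = 0.08038, n(Cu) = 5.108/63.55 = 0.08038
Smallest is Br at 0.08038 mol; normalising gives Br 1.000, Cu 1.000
Ratio ≈ 1:1, so the empirical formula is BrCu

BrCu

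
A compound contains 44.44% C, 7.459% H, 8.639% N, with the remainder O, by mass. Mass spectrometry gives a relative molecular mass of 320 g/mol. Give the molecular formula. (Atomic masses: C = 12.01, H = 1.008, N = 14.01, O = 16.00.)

Assume 100 g: 44.44 g C, 7.459 g H, 8.639 g N, 39.462 g O.
n(C) = 44.44/12.01 = 3.7, n(H) = 7.459/1.008 = 7.4, n(N) = 8.639/14.01 = 0.6166, n(O) = 39.462/16.00 = 2.466
Smallest is N at 0.6166 mol; normalising gives C 6.001, H 12.000, N 1.000, O 4.000
Ratio ≈ 6:12:1:4, so the empirical formula is C6H12NO4
Empirical-formula mass = 162.17 g/mol
n = 320 / 162.17 = 1.97 ≈ 2
Molecular formula = (C6H12NO4)×2 = C12H24N2O8

C12H24N2O8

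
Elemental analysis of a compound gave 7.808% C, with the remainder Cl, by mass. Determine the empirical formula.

Assume 100 g: 7.808 g C, 92.192 g Cl.
Moles — C: 7.808 / 12.01 = 0.6501 mol; Cl: 92.192 / 35.45 = 2.601 mol
Ratios (÷ 0.6501): C 1.000, Cl 4.000
→ CCl4

CCl4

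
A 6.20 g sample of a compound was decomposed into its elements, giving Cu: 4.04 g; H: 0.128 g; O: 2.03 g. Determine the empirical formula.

n(Cu) = 4.04/63.55 = 0.06357, n(H) = 0.128/1.008 = 0.127, n(O) = 2.03/16.00 = 0.1269
Divide by the smallest (0.06357 mol Cu): Cu 1.000, H 1.997, O 1.996
Ratio ≈ 1:2:2, so the empirical formula is CuH2O2

CuH2O2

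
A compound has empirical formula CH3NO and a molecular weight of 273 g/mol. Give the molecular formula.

C6H18N6O6

Empirical-formula mass = 45.04 g/mol
n = 273 / 45.04 = 6.06 ≈ 6
Molecular formula = (CH3NO)6 = C6H18N6O6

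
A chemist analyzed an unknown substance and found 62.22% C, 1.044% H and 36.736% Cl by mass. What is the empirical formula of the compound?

C5HCl

Assume 100 g: 62.22 g C, 1.044 g H, 36.736 g Cl.
C: 62.22 g ÷ 12.01 g/mol = 5.181 mol
H: 1.044 g ÷ 1.008 g/mol = 1.036 mol
Cl: 36.736 g ÷ 35.45 g/mol = 1.036 mol
Divide by the smallest (1.036 mol H): C 5.002, H 1.000, Cl 1.001
Ratio ≈ 5:1:1, so the empirical formula is C5HCl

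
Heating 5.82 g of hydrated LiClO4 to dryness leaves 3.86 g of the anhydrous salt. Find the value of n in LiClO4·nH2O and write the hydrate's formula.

Mass of water lost = 5.82 − 3.86 = 1.96 g → 1.96 / 18.02 = 0.1088 mol H2O
Molar mass of LiClO4 = 106.39 g/mol → mol LiClO4 = 3.86 / 106.39 = 0.03628
n = 0.1088 / 0.03628 = 3.00 ≈ 3 → LiClO4·3H2O

LiClO4·3H2O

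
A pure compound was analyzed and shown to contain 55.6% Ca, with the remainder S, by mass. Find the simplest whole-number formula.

Assume 100 g: 55.6 g Ca, 44.4 g S.
Ca: 55.6 g ÷ 40.08 g/mol = 1.387 mol
S: 44.4 g ÷ 32.07 g/mol = 1.384 mol
Smallest is S at 1.384 mol; normalising gives Ca 1.002, S 1.000
→ CaS

CaS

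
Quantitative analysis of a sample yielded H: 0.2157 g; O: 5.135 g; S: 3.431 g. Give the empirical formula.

H: 0.2157 g ÷ 1.008 g/mol = 0.214 mol
O: 5.135 g ÷ 16.00 g/mol = 0.3209 mol
S: 3.431 g ÷ 32.07 g/mol = 0.107 mol
Smallest is S at 0.107 mol; normalising gives H 2.000, O 3.000, S 1.000
→ H2O3S

H2O3S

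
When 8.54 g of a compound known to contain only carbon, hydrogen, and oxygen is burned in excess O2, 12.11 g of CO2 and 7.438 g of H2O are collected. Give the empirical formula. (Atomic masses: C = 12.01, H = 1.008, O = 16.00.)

mol C = 12.11 / 44.01 = 0.2752; mass C = 0.2752 × 12.01 = 3.305 g
mol H = 2 × (7.438 / 18.02) = 0.8255; mass H = 0.8255 × 1.008 = 0.8321 g
mass O = 8.54 − (4.137) = 4.403 g → mol O = 0.2752
Smallest is C at 0.2752 mol; normalising gives C 1.000, H 3.000, O 1.000
≈ 1:3:1 → CH3O

CH3O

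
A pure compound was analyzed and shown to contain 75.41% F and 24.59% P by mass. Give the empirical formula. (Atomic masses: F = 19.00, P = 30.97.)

Assume 100 g: 75.41 g F, 24.59 g P.
n(F) = 75.41/19.00 = 3.969, n(P) = 24.59/30.97 = 0.794
Smallest is P at 0.794 mol; normalising gives F 4.999, P 1.000
Ratio ≈ 5:1, so the empirical formula is F5P

F5P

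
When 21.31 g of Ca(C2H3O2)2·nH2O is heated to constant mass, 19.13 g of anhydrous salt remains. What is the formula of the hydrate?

Ca(C2H3O2)2·H2O

Mass of water lost = 21.31 − 19.13 = 2.18 g → 2.18 / 18.02 = 0.121 mol H2O
Molar mass of Ca(C2H3O2)2 = 158.17 g/mol → mol Ca(C2H3O2)2 = 19.13 / 158.17 = 0.1209
n = 0.121 / 0.1209 = 1.00 ≈ 1 → Ca(C2H3O2)2·H2O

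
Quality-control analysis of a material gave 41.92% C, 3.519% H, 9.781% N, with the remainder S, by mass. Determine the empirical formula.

Assume 100 g: 41.92 g C, 3.519 g H, 9.781 g N, 44.78 g S.
Moles — C: 41.92 / 12.01 = 3.49 mol; H: 3.519 / 1.008 = 3.491 mol; N: 9.781 / 14.01 = 0.6981 mol; S: 44.78 / 32.07 = 1.396 mol
Ratios (÷ 0.6981): C 5.000, H 5.001, N 1.000, S 2.000
→ C5H5NS2

C5H5NS2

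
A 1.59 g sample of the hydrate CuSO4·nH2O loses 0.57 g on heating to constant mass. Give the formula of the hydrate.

CuSO4·5H2O

Mass of anhydrous CuSO4 = 1.59 − 0.57 = 1.02 g
mol H2O = 0.57 / 18.02 = 0.03163
Molar mass of CuSO4 = 159.62 g/mol → mol CuSO4 = 1.02 / 159.62 = 0.00639
n = 0.03163 / 0.00639 = 4.95 ≈ 5 → CuSO4·5H2O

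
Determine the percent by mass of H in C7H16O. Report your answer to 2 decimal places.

Molar mass = 7(12.01) + 16(1.008) + 1(16.00) = 116.198 g/mol
Mass of H per mole = 16 × 1.008 = 16.128 g
% H = 16.128 / 116.198 × 100 = 13.88%

13.88%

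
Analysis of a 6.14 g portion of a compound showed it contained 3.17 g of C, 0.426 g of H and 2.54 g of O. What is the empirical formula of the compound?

C: 3.17 g ÷ 12.01 g/mol = 0.2639 mol
H: 0.426 g ÷ 1.008 g/mol = 0.4226 mol
O: 2.54 g ÷ 16.00 g/mol = 0.1588 mol
Ratios (÷ 0.1588): C 1.663, H 2.662, O 1.000
Multiply by 3: C 4.99, H 7.99, O 3.00 → C5H8O3

C5H8O3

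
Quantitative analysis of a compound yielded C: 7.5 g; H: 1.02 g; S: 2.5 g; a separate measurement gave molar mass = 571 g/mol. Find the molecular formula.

C32H52S4

Moles — C: 7.5 / 12.01 = 0.6245 mol; H: 1.02 / 1.008 = 1.012 mol; S: 2.5 / 32.07 = 0.07795 mol
Ratios (÷ 0.07795): C 8.011, H 12.981, S 1.000
→ C8H13S
Empirical-formula mass = 141.25 g/mol
n = 571 / 141.25 = 4.04 ≈ 4
Molecular formula = (C8H13S)×4 = C32H52S4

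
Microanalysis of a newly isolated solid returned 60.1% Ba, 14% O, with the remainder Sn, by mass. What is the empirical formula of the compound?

Ba2O4Sn

Assume 100 g: 60.1 g Ba, 14 g O, 25.9 g Sn.
n(Ba) = 60.1/137.33 = 0.4376, n(O) = 14/16.00 = 0.875, n(Sn) = 25.9/118.71 = 0.2182
Divide by the smallest (0.2182 mol Sn): Ba 2.006, O 4.010, Sn 1.000
→ Ba2O4Sn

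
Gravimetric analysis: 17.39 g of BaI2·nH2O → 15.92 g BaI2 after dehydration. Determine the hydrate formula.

Mass of water lost = 17.39 − 15.92 = 1.47 g → 1.47 / 18.02 = 0.08158 mol H2O
Molar mass of BaI2 = 391.13 g/mol → mol BaI2 = 15.92 / 391.13 = 0.0407
n = 0.08158 / 0.0407 = 2.00 ≈ 2 → BaI2·2H2O

BaI2·2H2O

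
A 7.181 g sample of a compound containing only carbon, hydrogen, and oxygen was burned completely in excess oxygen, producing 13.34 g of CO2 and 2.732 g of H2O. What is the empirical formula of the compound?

mol C = 13.34 / 44.01 = 0.3031; mass C = 0.3031 × 12.01 = 3.640 g
mol H = 2 × (2.732 / 18.02) = 0.3032; mass H = 0.3032 × 1.008 = 0.3056 g
mass O = 7.181 − (3.946) = 3.235 g → mol O = 0.2022
Ratios (÷ 0.2022): C 1.499, H 1.500, O 1.000
×2: C 3.00, H 3.00, O 2.00 → C3H3O2

C3H3O2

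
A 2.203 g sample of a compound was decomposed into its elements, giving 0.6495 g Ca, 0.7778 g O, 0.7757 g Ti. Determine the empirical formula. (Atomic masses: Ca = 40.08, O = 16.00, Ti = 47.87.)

Moles — Ca: 0.6495 / 40.08 = 0.01621 mol; O: 0.7778 / 16.00 = 0.04861 mol; Ti: 0.7757 / 47.87 = 0.0162 mol
Divide by the smallest (0.0162 mol Ti): Ca 1.000, O 3.000, Ti 1.000
≈ 1:3:1 → CaO3Ti

CaO3Ti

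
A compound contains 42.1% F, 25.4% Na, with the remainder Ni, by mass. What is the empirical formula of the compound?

Assume 100 g: 42.1 g F, 25.4 g Na, 32.5 g Ni.
F: 42.1 g ÷ 19.00 g/mol = 2.216 mol
Na: 25.4 g ÷ 22.99 g/mol = 1.105 mol
Ni: 32.5 g ÷ 58.69 g/mol = 0.5538 mol
Ratios (÷ 0.5538): F 4.001, Na 1.995, Ni 1.000
→ F4Na2Ni

F4Na2Ni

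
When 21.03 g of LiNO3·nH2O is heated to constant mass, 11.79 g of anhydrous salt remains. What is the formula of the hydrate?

LiNO3·3H2O

Mass of water lost = 21.03 − 11.79 = 9.24 g → 9.24 / 18.02 = 0.5128 mol H2O
Molar mass of LiNO3 = 68.95 g/mol → mol LiNO3 = 11.79 / 68.95 = 0.171
n = 0.5128 / 0.171 = 3.00 ≈ 3 → LiNO3·3H2O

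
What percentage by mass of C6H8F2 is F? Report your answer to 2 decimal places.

Molar mass = 6(12.01) + 8(1.008) + 2(19.00) = 118.124 g/mol
Mass of F per mole = 2 × 19.00 = 38.000 g
% F = 38.000 / 118.124 × 100 = 32.17%

32.17%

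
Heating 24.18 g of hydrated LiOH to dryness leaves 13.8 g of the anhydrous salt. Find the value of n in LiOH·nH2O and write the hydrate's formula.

LiOH·H2O

Mass of water lost = 24.18 − 13.8 = 10.38 g → 10.38 / 18.02 = 0.576 mol H2O
Molar mass of LiOH = 23.95 g/mol → mol LiOH = 13.8 / 23.95 = 0.5762
n = 0.576 / 0.5762 = 1.00 ≈ 1 → LiOH·H2O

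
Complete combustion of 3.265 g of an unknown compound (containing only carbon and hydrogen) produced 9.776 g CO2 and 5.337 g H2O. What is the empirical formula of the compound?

C3H8

mol C = 9.776 / 44.01 = 0.2221; mass C = 0.2221 × 12.01 = 2.668 g
mol H = 2 × (5.337 / 18.02) = 0.5923; mass H = 0.5923 × 1.008 = 0.5971 g
Smallest is C at 0.2221 mol; normalising gives C 1.000, H 2.667
Multiply by 3: C 3.00, H 8.00 → C3H8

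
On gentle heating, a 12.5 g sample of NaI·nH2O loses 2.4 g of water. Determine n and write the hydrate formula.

Mass of anhydrous NaI = 12.5 − 2.4 = 10.1 g
mol H2O = 2.4 / 18.02 = 0.1332
Molar mass of NaI = 149.89 g/mol → mol NaI = 10.1 / 149.89 = 0.06738
n = 0.1332 / 0.06738 = 1.98 ≈ 2 → NaI·2H2O

NaI·2H2O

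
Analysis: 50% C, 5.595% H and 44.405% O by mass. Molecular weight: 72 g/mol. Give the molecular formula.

Assume 100 g: 50 g C, 5.595 g H, 44.405 g O.
Moles — C: 50 / 12.01 = 4.163 mol; H: 5.595 / 1.008 = 5.551 mol; O: 44.405 / 16.00 = 2.775 mol
Divide by the smallest (2.775 mol O): C 1.500, H 2.000, O 1.000
×2: C 3.00, H 4.00, O 2.00 → C3H4O2
Empirical-formula mass = 72.06 g/mol
n = 72 / 72.06 = 1.00 ≈ 1
Molecular formula = empirical formula = C3H4O2

C3H4O2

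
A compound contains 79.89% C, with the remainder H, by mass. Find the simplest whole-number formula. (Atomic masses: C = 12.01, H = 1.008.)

Assume 100 g: 79.89 g C, 20.11 g H.
C: 79.89 g ÷ 12.01 g/mol = 6.652 mol
H: 20.11 g ÷ 1.008 g/mol = 19.95 mol
Divide by the smallest (6.652 mol C): C 1.000, H 2.999
Ratio ≈ 1:3, so the empirical formula is CH3

CH3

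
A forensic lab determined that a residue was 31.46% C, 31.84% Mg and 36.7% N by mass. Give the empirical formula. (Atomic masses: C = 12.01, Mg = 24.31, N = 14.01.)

C2MgN2

Assume 100 g: 31.46 g C, 31.84 g Mg, 36.7 g N.
Moles — C: 31.46 / 12.01 = 2.619 mol; Mg: 31.84 / 24.31 = 1.31 mol; N: 36.7 / 14.01 = 2.62 mol
Smallest is Mg at 1.31 mol; normalising gives C 2.000, Mg 1.000, N 2.000
→ C2MgN2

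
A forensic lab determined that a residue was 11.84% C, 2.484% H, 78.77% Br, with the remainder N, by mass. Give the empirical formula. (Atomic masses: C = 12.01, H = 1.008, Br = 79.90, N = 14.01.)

Assume 100 g: 11.84 g C, 2.484 g H, 78.77 g Br, 6.906 g N.
n(C) = 11.84/12.01 = 0.9858, n(H) = 2.484/1.008 = 2.464, n(Br) = 78.77/79.90 = 0.9859, n(N) = 6.906/14.01 = 0.4929
Smallest is N at 0.4929 mol; normalising gives C 2.000, H 4.999, Br 2.000, N 1.000
Ratio ≈ 2:5:2:1, so the empirical formula is C2H5Br2N

C2H5Br2N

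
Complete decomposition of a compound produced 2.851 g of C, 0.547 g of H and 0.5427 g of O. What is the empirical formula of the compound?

C: 2.851 g ÷ 12.01 g/mol = 0.2374 mol
H: 0.547 g ÷ 1.008 g/mol = 0.5427 mol
O: 0.5427 g ÷ 16.00 g/mol = 0.03392 mol
Smallest is O at 0.03392 mol; normalising gives C 6.999, H 15.999, O 1.000
→ C7H16O

C7H16O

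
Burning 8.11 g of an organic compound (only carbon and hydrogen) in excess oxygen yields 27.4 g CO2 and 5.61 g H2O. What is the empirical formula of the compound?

CH

mol C = 27.4 / 44.01 = 0.6226; mass C = 0.6226 × 12.01 = 7.477 g
mol H = 2 × (5.61 / 18.02) = 0.6226; mass H = 0.6226 × 1.008 = 0.6276 g
Divide by the smallest (0.6226 mol C): C 1.000, H 1.000
→ CH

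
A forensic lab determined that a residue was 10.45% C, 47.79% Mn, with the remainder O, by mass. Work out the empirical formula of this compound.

CMnO3

Assume 100 g: 10.45 g C, 47.79 g Mn, 41.76 g O.
Moles — C: 10.45 / 12.01 = 0.8701 mol; Mn: 47.79 / 54.94 = 0.8699 mol; O: 41.76 / 16.00 = 2.61 mol
Divide by the smallest (0.8699 mol Mn): C 1.000, Mn 1.000, O 3.000
→ CMnO3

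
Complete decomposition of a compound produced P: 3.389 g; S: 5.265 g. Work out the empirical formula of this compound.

P2S3

P: 3.389 g ÷ 30.97 g/mol = 0.1094 mol
S: 5.265 g ÷ 32.07 g/mol = 0.1642 mol
Smallest is P at 0.1094 mol; normalising gives P 1.000, S 1.500
×2: P 2.00, S 3.00 → P2S3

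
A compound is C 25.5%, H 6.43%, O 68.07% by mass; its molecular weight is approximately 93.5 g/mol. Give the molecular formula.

C2H6O4

Assume 100 g: 25.5 g C, 6.43 g H, 68.07 g O.
C: 25.5 g ÷ 12.01 g/mol = 2.123 mol
H: 6.43 g ÷ 1.008 g/mol = 6.379 mol
O: 68.07 g ÷ 16.00 g/mol = 4.254 mol
Ratios (÷ 2.123): C 1.000, H 3.004, O 2.004
≈ 1:3:2 → CH3O2
Empirical-formula mass = 47.03 g/mol
n = 93.5 / 47.03 = 1.99 ≈ 2
Molecular formula = (CH3O2)×2 = C2H6O4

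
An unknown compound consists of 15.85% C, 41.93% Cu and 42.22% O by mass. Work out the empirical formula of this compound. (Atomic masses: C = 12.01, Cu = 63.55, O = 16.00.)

C2CuO4

Assume 100 g: 15.85 g C, 41.93 g Cu, 42.22 g O.
Moles — C: 15.85 / 12.01 = 1.32 mol; Cu: 41.93 / 63.55 = 0.6598 mol; O: 42.22 / 16.00 = 2.639 mol
Divide by the smallest (0.6598 mol Cu): C 2.000, Cu 1.000, O 3.999
Ratio ≈ 2:1:4, so the empirical formula is C2CuO4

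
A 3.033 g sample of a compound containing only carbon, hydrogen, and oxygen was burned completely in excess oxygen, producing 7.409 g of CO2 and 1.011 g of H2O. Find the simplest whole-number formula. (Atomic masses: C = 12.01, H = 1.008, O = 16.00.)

C3H2O

mol C = 7.409 / 44.01 = 0.1683; mass C = 0.1683 × 12.01 = 2.022 g
mol H = 2 × (1.011 / 18.02) = 0.1122; mass H = 0.1122 × 1.008 = 0.1131 g
mass O = 3.033 − (2.135) = 0.8980 g → mol O = 0.05613
Ratios (÷ 0.05613): C 2.999, H 1.999, O 1.000
≈ 3:2:1 → C3H2O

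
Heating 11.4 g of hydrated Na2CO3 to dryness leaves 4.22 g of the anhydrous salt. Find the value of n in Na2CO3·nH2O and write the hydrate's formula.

Na2CO3·10H2O

Mass of water lost = 11.4 − 4.22 = 7.18 g → 7.18 / 18.02 = 0.3984 mol H2O
Molar mass of Na2CO3 = 105.99 g/mol → mol Na2CO3 = 4.22 / 105.99 = 0.03982
n = 0.3984 / 0.03982 = 10.01 ≈ 10 → Na2CO3·10H2O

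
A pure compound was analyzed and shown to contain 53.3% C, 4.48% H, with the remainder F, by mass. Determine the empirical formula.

C2H2F

Assume 100 g: 53.3 g C, 4.48 g H, 42.22 g F.
n(C) = 53.3/12.01 = 4.438, n(H) = 4.48/1.008 = 4.444, n(F) = 42.22/19.00 = 2.222
Smallest is F at 2.222 mol; normalising gives C 1.997, H 2.000, F 1.000
≈ 2:2:1 → C2H2F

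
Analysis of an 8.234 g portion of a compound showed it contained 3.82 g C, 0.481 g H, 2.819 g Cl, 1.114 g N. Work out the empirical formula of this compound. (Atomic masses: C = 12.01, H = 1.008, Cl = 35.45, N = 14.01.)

C4H6ClN

n(C) = 3.82/12.01 = 0.3181, n(H) = 0.481/1.008 = 0.4772, n(Cl) = 2.819/35.45 = 0.07952, n(N) = 1.114/14.01 = 0.07951
Ratios (÷ 0.07951): C 4.000, H 6.001, Cl 1.000, N 1.000
→ C4H6ClN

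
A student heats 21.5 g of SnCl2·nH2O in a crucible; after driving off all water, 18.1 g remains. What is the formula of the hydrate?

SnCl2·2H2O

Mass of water lost = 21.5 − 18.1 = 3.4 g → 3.4 / 18.02 = 0.1887 mol H2O
Molar mass of SnCl2 = 189.61 g/mol → mol SnCl2 = 18.1 / 189.61 = 0.09546
n = 0.1887 / 0.09546 = 1.98 ≈ 2 → SnCl2·2H2O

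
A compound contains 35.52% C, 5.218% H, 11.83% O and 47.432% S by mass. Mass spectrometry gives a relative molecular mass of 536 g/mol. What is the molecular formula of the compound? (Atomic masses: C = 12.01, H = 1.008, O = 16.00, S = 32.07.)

C16H28O4S8

Assume 100 g: 35.52 g C, 5.218 g H, 11.83 g O, 47.432 g S.
C: 35.52 g ÷ 12.01 g/mol = 2.958 mol
H: 5.218 g ÷ 1.008 g/mol = 5.177 mol
O: 11.83 g ÷ 16.00 g/mol = 0.7394 mol
S: 47.432 g ÷ 32.07 g/mol = 1.479 mol
Smallest is O at 0.7394 mol; normalising gives C 4.000, H 7.001, O 1.000, S 2.000
→ C4H7OS2
Empirical-formula mass = 135.24 g/mol
n = 536 / 135.24 = 3.96 ≈ 4
Molecular formula = (C4H7OS2)×4 = C16H28O4S8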